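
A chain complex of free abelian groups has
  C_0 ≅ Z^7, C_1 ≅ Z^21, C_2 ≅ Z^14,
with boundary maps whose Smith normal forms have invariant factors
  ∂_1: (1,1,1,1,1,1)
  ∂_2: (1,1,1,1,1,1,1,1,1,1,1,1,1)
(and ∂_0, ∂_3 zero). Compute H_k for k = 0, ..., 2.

H_0 = Z,  H_1 = Z^2,  H_2 = Z.

H_0: b_0 = 7 − 0 − 6 = 1; torsion from ∂_1 factors > 1: none. So H_0 = Z.
H_1: b_1 = 21 − 6 − 13 = 2; torsion from ∂_2 factors > 1: none. So H_1 = Z^2.
H_2: b_2 = 14 − 13 − 0 = 1; torsion from ∂_3 factors > 1: none. So H_2 = Z.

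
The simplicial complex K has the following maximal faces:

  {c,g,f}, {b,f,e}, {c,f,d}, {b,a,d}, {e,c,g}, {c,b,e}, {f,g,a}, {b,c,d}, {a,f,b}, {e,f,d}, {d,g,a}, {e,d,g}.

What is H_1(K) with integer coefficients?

H_1 ≅ Z_2.

Order the vertices as a < b < c < d < e < f < g. Listing each simplex with vertices in this order, K has dimension 2 with simplices:

  0-simplices (7): a, b, c, d, e, f, g
  1-simplices (18): ab, ad, af, ag, bc, bd, be, bf, cd, ce, cf, cg, de, df, dg, ef, eg, fg
  2-simplices (12): abd, abf, adg, afg, bcd, bce, bef, cdf, ceg, cfg, def, deg

so the chain groups are C_0 ≅ Z^7, C_1 ≅ Z^18, C_2 ≅ Z^12.

Boundary ∂_1: C_1 → C_0 maps an edge to its endpoints' difference, ∂[p,q] = q − p.
As a 7×18 matrix over Z this has rank 6, with invariant factors (1,1,1,1,1,1).

The boundary map ∂_2: C_2 → C_1 sends each 2-simplex [p,q,r] to [q,r] − [p,r] + [p,q]. For instance
  ∂def = ef − df + de,
  ∂bcd = cd − bd + bc.
The 18×12 boundary matrix has rank 12 and Smith normal form diag(1,1,1,1,1,1,1,1,1,1,1,2).

Computing H_k = (kernel of ∂_k) / (image of ∂_{k+1}):

  H_1: rank ker ∂_1 − rank ∂_2 = (18 − 6) − 12 = 0, and ∂_2 has invariant factor 2 > 1, so H_1 = Z_2.

(K is a triangulation of the real projective plane RP^2.)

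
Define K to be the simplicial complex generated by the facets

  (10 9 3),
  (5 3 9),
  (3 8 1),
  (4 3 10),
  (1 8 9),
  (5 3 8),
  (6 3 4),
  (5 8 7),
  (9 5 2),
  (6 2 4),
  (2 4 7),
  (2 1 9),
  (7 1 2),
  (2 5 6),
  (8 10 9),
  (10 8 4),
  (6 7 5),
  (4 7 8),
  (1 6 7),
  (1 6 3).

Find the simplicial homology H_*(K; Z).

Fix the vertex order 1 < 2 < 3 < 4 < 5 < 6 < 7 < 8 < 9 < 10 and write every simplex with vertices in increasing order. Then dim K = 2 and the simplices of K are:

  0-simplices (10): [1], [2], [3], [4], [5], [6], [7], [8], [9], [10]
  1-simplices (30): (30 of them)
  2-simplices (20): (20 of them)

Hence C_0 ≅ Z^10, C_1 ≅ Z^30, C_2 ≅ Z^20.

The boundary map ∂_1: C_1 → C_0 is given by ∂[p,q] = [q] − [p].
This gives a 10×30 integer matrix of rank 9; reducing to Smith normal form yields diagonal entries (1,1,1,1,1,1,1,1,1).

Boundary ∂_2: C_2 → C_1 sends each 2-simplex [p,q,r] to [q,r] − [p,r] + [p,q]. For instance
  ∂[3,4,10] = [4,10] − [3,10] + [3,4],
  ∂[5,7,8] = [7,8] − [5,8] + [5,7].
As a 30×20 matrix over Z this has rank 20, with invariant factors (1,1,1,1,1,1,1,1,1,1,1,1,1,1,1,1,1,1,1,2).

Reading off H_k = ker ∂_k / im ∂_{k+1}:

  H_0: rank C_0 − rank ∂_1 = 10 − 9 = 1, and the invariant factors of ∂_1 are all 1, so H_0 ≅ Z.
  H_1: rank ker ∂_1 − rank ∂_2 = (30 − 9) − 20 = 1, and ∂_2 has invariant factor 2 > 1, so H_1 ≅ Z ⊕ Z/2.
  H_2: rank ker ∂_2 − rank ∂_3 = (20 − 20) − 0 = 0, and there is no ∂_3, so H_2 ≅ 0.

As a check, the Euler characteristic is 10 − 30 + 20 = 0, which agrees with 1 − 1 + 0 = 0.
(K is a triangulation of the Klein bottle.)

H_0 ≅ Z,  H_1 ≅ Z ⊕ Z/2,  H_2 = 0.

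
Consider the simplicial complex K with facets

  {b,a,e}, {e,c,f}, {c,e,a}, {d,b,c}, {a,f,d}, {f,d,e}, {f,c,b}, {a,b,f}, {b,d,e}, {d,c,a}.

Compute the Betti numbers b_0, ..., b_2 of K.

Fix the vertex order a < b < c < d < e < f and write every simplex with vertices in increasing order. Then dim K = 2 and the simplices of K are:

  0-simplices (6): a, b, c, d, e, f
  1-simplices (15): ab, ac, ad, ae, af, bc, bd, be, bf, cd, ce, cf, de, df, ef
  2-simplices (10): abe, abf, acd, ace, adf, bcd, bcf, bde, cef, def

giving chain groups C_0 ≅ Z^6, C_1 ≅ Z^15, C_2 ≅ Z^10.

Boundary ∂_1: C_1 → C_0 is given by ∂[p,q] = [q] − [p].
As a 6×15 matrix over Z this has rank 5, with invariant factors (1,1,1,1,1).

∂_2: C_2 → C_1 acts by ∂[p,q,r] = [q,r] − [p,r] + [p,q]. For instance
  ∂def = ef − df + de,
  ∂bcd = cd − bd + bc.
The 15×10 boundary matrix has rank 10 and Smith normal form diag(1,1,1,1,1,1,1,1,1,2).

From H_k ≅ ker(∂_k) / im(∂_{k+1}) we obtain:

  H_0: rank C_0 − rank ∂_1 = 6 − 5 = 1, and the invariant factors of ∂_1 are all 1, so H_0 = Z.
  H_1: rank ker ∂_1 − rank ∂_2 = (15 − 5) − 10 = 0, and ∂_2 has invariant factor 2 > 1, so H_1 = Z_2.
  H_2: rank ker ∂_2 − rank ∂_3 = (10 − 10) − 0 = 0, and there is no ∂_3, so H_2 = 0.

(K is a triangulation of the real projective plane RP^2.)

Hence the Betti numbers are b_0 = 1, b_1 = 0, b_2 = 0.

b_0 = 1, b_1 = 0, b_2 = 0.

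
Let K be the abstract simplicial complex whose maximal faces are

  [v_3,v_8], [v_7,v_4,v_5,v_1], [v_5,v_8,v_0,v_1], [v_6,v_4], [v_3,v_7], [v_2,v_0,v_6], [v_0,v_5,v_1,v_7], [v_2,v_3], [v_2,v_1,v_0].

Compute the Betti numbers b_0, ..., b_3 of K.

We work with the vertex ordering v_0 < v_1 < v_2 < v_3 < v_4 < v_5 < v_6 < v_7 < v_8. The simplices of K, each written with vertices in increasing order, are:

  0-simplices (9): [v_0], [v_1], [v_2], [v_3], [v_4], [v_5], [v_6], [v_7], [v_8]
  1-simplices (20): (20 of them)
  2-simplices (12): (12 of them)
  3-simplices (3): [v_0,v_1,v_5,v_7], [v_0,v_1,v_5,v_8], [v_1,v_4,v_5,v_7]

Hence C_0 ≅ Z^9, C_1 ≅ Z^20, C_2 ≅ Z^12, C_3 ≅ Z^3.

∂_1: C_1 → C_0 sends each edge [p,q] (with p < q) to q − p.
As a 9×20 matrix over Z this has rank 8, with invariant factors (1,1,1,1,1,1,1,1).

∂_2: C_2 → C_1 maps a triangle to the signed sum of its edges. For instance
  ∂[v_0,v_5,v_7] = [v_5,v_7] − [v_0,v_7] + [v_0,v_5],
  ∂[v_1,v_4,v_5] = [v_4,v_5] − [v_1,v_5] + [v_1,v_4].
This gives a 20×12 integer matrix of rank 9; reducing to Smith normal form yields diagonal entries (1,1,1,1,1,1,1,1,1).

Boundary ∂_3: C_3 → C_2 sends each 3-simplex σ to the alternating sum Σ_i (−1)^i (σ with its i-th vertex removed). For instance
  ∂[v_0,v_1,v_5,v_8] = [v_1,v_5,v_8] − [v_0,v_5,v_8] + [v_0,v_1,v_8] − [v_0,v_1,v_5],
  ∂[v_1,v_4,v_5,v_7] = [v_4,v_5,v_7] − [v_1,v_5,v_7] + [v_1,v_4,v_7] − [v_1,v_4,v_5].
As a 12×3 matrix over Z this has rank 3, with invariant factors (1,1,1).

Now H_k = ker ∂_k / im ∂_{k+1}, so:

  H_0: rank C_0 − rank ∂_1 = 9 − 8 = 1, and the invariant factors of ∂_1 are all 1, so H_0 = Z.
  H_1: rank ker ∂_1 − rank ∂_2 = (20 − 8) − 9 = 3, and the invariant factors of ∂_2 are all 1, so H_1 = Z^3.
  H_2: rank ker ∂_2 − rank ∂_3 = (12 − 9) − 3 = 0, and the invariant factors of ∂_3 are all 1, so H_2 = 0.
  H_3: rank ker ∂_3 − rank ∂_4 = (3 − 3) − 0 = 0, and there is no ∂_4, so H_3 = 0.

Hence the Betti numbers are b_0 = 1, b_1 = 3, b_2 = 0, b_3 = 0.

b_0 = 1, b_1 = 3, b_2 = 0, b_3 = 0.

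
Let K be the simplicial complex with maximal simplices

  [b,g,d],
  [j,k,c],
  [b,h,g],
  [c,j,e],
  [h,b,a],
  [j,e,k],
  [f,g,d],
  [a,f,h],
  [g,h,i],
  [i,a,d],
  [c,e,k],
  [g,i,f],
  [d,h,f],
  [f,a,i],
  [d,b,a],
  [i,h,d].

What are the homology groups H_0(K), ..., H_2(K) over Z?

We work with the vertex ordering a < b < c < d < e < f < g < h < i < j < k. The simplices of K, each written with vertices in increasing order, are:

  0-simplices (11): a, b, c, d, e, f, g, h, i, j, k
  1-simplices (24): ab, ad, af, ah, ai, bd, bg, bh, ce, cj, ck, df, dg, dh, di, ej, ek, fg, fh, fi, gh, gi, hi, jk
  2-simplices (16): abd, abh, adi, afh, afi, bdg, bgh, cej, cek, cjk, dfg, dfh, dhi, ejk, fgi, ghi

giving chain groups C_0 ≅ Z^11, C_1 ≅ Z^24, C_2 ≅ Z^16.

Boundary ∂_1: C_1 → C_0 is given by ∂[p,q] = [q] − [p]. For instance
  ∂di = i − d.
The resulting 11×24 matrix has rank 9, and its Smith normal form has invariant factors (1,1,1,1,1,1,1,1,1).

Boundary ∂_2: C_2 → C_1 maps a triangle to the signed sum of its edges. For instance
  ∂afi = fi − ai + af,
  ∂adi = di − ai + ad.
The 24×16 boundary matrix has rank 15 and Smith normal form diag(1,1,1,1,1,1,1,1,1,1,1,1,1,1,2).

Now H_k = ker ∂_k / im ∂_{k+1}, so:

  H_0: rank C_0 − rank ∂_1 = 11 − 9 = 2, and the invariant factors of ∂_1 are all 1, so H_0 ≅ Z^2.
  H_1: rank ker ∂_1 − rank ∂_2 = (24 − 9) − 15 = 0, and ∂_2 has invariant factor 2 > 1, so H_1 ≅ Z/2.
  H_2: rank ker ∂_2 − rank ∂_3 = (16 − 15) − 0 = 1, and there is no ∂_3, so H_2 ≅ Z.

H_0 ≅ Z^2,  H_1 ≅ Z/2,  H_2 ≅ Z.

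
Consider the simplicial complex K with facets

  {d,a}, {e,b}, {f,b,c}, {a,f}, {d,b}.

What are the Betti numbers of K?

b_0 = 1, b_1 = 1, b_2 = 0.

We work with the vertex ordering a < b < c < d < e < f. The simplices of K, each written with vertices in increasing order, are:

  0-simplices (6): a, b, c, d, e, f
  1-simplices (7): ad, af, bc, bd, be, bf, cf
  2-simplices (1): bcf

so the chain groups are C_0 ≅ Z^6, C_1 ≅ Z^7, C_2 ≅ Z^1.

The boundary map ∂_1: C_1 → C_0 sends each edge [p,q] (with p < q) to q − p.
The resulting 6×7 matrix has rank 5, and its Smith normal form has invariant factors (1,1,1,1,1).

Boundary ∂_2: C_2 → C_1 maps a triangle to the signed sum of its edges. For instance
  ∂bcf = cf − bf + bc.
The resulting 7×1 matrix has rank 1, and its Smith normal form has invariant factors (1).

Now H_k = ker ∂_k / im ∂_{k+1}, so:

  H_0: rank C_0 − rank ∂_1 = 6 − 5 = 1, and the invariant factors of ∂_1 are all 1, so H_0 = Z.
  H_1: rank ker ∂_1 − rank ∂_2 = (7 − 5) − 1 = 1, and the invariant factors of ∂_2 are all 1, so H_1 = Z.
  H_2: rank ker ∂_2 − rank ∂_3 = (1 − 1) − 0 = 0, and there is no ∂_3, so H_2 = 0.

Hence the Betti numbers are b_0 = 1, b_1 = 1, b_2 = 0.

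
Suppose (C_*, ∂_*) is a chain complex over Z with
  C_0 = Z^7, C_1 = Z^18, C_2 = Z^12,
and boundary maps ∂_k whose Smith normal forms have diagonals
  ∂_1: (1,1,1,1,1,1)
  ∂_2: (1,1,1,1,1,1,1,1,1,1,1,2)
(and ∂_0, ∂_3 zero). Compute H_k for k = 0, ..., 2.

H_0 ≅ Z,  H_1 ≅ Z/2,  H_2 = 0.

H_0: b_0 = 7 − 0 − 6 = 1; torsion from ∂_1 factors > 1: none. So H_0 ≅ Z.
H_1: b_1 = 18 − 6 − 12 = 0; torsion from ∂_2 factors > 1: [2]. So H_1 ≅ Z/2.
H_2: b_2 = 12 − 12 − 0 = 0; torsion from ∂_3 factors > 1: none. So H_2 ≅ 0.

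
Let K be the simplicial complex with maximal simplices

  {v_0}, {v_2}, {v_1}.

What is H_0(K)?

Take the total order v_0 < v_1 < v_2 on the vertex set. Then K (dimension 0) consists of the simplices:

  0-simplices (3): [v_0], [v_1], [v_2]

giving chain groups C_0 ≅ Z^3.

From H_k ≅ ker(∂_k) / im(∂_{k+1}) we obtain:

  H_0: rank C_0 − rank ∂_1 = 3 − 0 = 3, and there is no ∂_1, so H_0 ≅ Z^3.

H_0 ≅ Z^3.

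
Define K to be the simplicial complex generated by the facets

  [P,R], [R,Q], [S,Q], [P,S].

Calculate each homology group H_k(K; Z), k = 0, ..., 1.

H_0 = Z,  H_1 = Z.

K has 4 vertices, 4 edges.
rank ∂_0 = 0, rank ∂_1 = 3 ⇒ b_0 = 4 − 0 − 3 = 1; all invariant factors of ∂_1 are 1 so no torsion. So H_0 ≅ Z.
rank ∂_1 = 3, rank ∂_2 = 0 ⇒ b_1 = 4 − 3 − 0 = 1. So H_1 ≅ Z.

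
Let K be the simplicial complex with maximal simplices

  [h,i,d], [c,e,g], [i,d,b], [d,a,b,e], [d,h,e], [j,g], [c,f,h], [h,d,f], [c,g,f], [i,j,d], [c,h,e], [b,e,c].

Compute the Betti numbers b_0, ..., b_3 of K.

We work with the vertex ordering a < b < c < d < e < f < g < h < i < j. The simplices of K, each written with vertices in increasing order, are:

  0-simplices (10): a, b, c, d, e, f, g, h, i, j
  1-simplices (23): ab, ad, ae, bc, bd, be, bi, ce, cf, cg, ch, de, df, dh, di, dj, eg, eh, fg, fh, gj, hi, ij
  2-simplices (14): abd, abe, ade, bce, bde, bdi, ceg, ceh, cfg, cfh, deh, dfh, dhi, dij
  3-simplices (1): abde

Hence C_0 ≅ Z^10, C_1 ≅ Z^23, C_2 ≅ Z^14, C_3 ≅ Z^1.

The boundary map ∂_1: C_1 → C_0 maps an edge to its endpoints' difference, ∂[p,q] = q − p. For instance
  ∂eg = g − e.
This gives a 10×23 integer matrix of rank 9; reducing to Smith normal form yields diagonal entries (1,1,1,1,1,1,1,1,1).

∂_2: C_2 → C_1 acts by ∂[p,q,r] = [q,r] − [p,r] + [p,q]. For instance
  ∂cfg = fg − cg + cf,
  ∂ade = de − ae + ad.
As a 23×14 matrix over Z this has rank 13, with invariant factors (1,1,1,1,1,1,1,1,1,1,1,1,1).

Boundary ∂_3: C_3 → C_2 sends each 3-simplex σ to the alternating sum Σ_i (−1)^i (σ with its i-th vertex removed). For instance
  ∂abde = bde − ade + abe − abd.
As a 14×1 matrix over Z this has rank 1, with invariant factors (1).

Reading off H_k = ker ∂_k / im ∂_{k+1}:

  H_0: rank C_0 − rank ∂_1 = 10 − 9 = 1, and the invariant factors of ∂_1 are all 1, so H_0 = Z.
  H_1: rank ker ∂_1 − rank ∂_2 = (23 − 9) − 13 = 1, and the invariant factors of ∂_2 are all 1, so H_1 = Z.
  H_2: rank ker ∂_2 − rank ∂_3 = (14 − 13) − 1 = 0, and the invariant factors of ∂_3 are all 1, so H_2 = 0.
  H_3: rank ker ∂_3 − rank ∂_4 = (1 − 1) − 0 = 0, and there is no ∂_4, so H_3 = 0.

As a check, the Euler characteristic is 10 − 23 + 14 − 1 = 0, which agrees with 1 − 1 + 0 − 0 = 0.

Hence the Betti numbers are b_0 = 1, b_1 = 1, b_2 = 0, b_3 = 0.

b_0 = 1, b_1 = 1, b_2 = 0, b_3 = 0.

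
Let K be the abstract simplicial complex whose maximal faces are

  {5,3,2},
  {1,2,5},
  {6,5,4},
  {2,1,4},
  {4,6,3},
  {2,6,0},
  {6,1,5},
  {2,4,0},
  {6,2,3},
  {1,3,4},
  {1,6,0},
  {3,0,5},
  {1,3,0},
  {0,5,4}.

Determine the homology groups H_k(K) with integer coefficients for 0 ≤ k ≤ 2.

H_0 ≅ Z,  H_1 ≅ Z^2,  H_2 ≅ Z.

We work with the vertex ordering 0 < 1 < 2 < 3 < 4 < 5 < 6. The simplices of K, each written with vertices in increasing order, are:

  0-simplices (7): [0], [1], [2], [3], [4], [5], [6]
  1-simplices (21): [0,1], [0,2], [0,3], [0,4], [0,5], [0,6], [1,2], [1,3], [1,4], [1,5], [1,6], [2,3], [2,4], [2,5], [2,6], [3,4], [3,5], [3,6], [4,5], [4,6], [5,6]
  2-simplices (14): [0,1,3], [0,1,6], [0,2,4], [0,2,6], [0,3,5], [0,4,5], [1,2,4], [1,2,5], [1,3,4], [1,5,6], [2,3,5], [2,3,6], [3,4,6], [4,5,6]

so the chain groups are C_0 ≅ Z^7, C_1 ≅ Z^21, C_2 ≅ Z^14.

The boundary map ∂_1: C_1 → C_0 maps an edge to its endpoints' difference, ∂[p,q] = q − p. For instance
  ∂[4,6] = [6] − [4].
This gives a 7×21 integer matrix of rank 6; reducing to Smith normal form yields diagonal entries (1,1,1,1,1,1).

∂_2: C_2 → C_1 acts by ∂[p,q,r] = [q,r] − [p,r] + [p,q]. For instance
  ∂[0,2,6] = [2,6] − [0,6] + [0,2],
  ∂[1,2,4] = [2,4] − [1,4] + [1,2].
The resulting 21×14 matrix has rank 13, and its Smith normal form has invariant factors (1,1,1,1,1,1,1,1,1,1,1,1,1).

From H_k ≅ ker(∂_k) / im(∂_{k+1}) we obtain:

  H_0: rank C_0 − rank ∂_1 = 7 − 6 = 1, and the invariant factors of ∂_1 are all 1, so H_0 ≅ Z.
  H_1: rank ker ∂_1 − rank ∂_2 = (21 − 6) − 13 = 2, and the invariant factors of ∂_2 are all 1, so H_1 ≅ Z^2.
  H_2: rank ker ∂_2 − rank ∂_3 = (14 − 13) − 0 = 1, and there is no ∂_3, so H_2 ≅ Z.

(K is a triangulation of the torus T^2.)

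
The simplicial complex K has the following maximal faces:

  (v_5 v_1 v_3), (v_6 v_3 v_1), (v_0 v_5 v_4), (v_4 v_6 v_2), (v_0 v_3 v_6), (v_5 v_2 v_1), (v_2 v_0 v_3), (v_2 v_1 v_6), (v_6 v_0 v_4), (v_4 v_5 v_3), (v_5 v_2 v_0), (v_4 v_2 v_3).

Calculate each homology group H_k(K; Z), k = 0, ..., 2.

K has 7 vertices, 18 edges, 12 triangles.
rank ∂_0 = 0, rank ∂_1 = 6 ⇒ b_0 = 7 − 0 − 6 = 1; all invariant factors of ∂_1 are 1 so no torsion. So H_0 ≅ Z.
rank ∂_1 = 6, rank ∂_2 = 12 ⇒ b_1 = 18 − 6 − 12 = 0; ∂_2 has invariant factor(s) [2] giving torsion. So H_1 ≅ Z/2Z.
rank ∂_2 = 12, rank ∂_3 = 0 ⇒ b_2 = 12 − 12 − 0 = 0. So H_2 ≅ 0.

H_0 = Z,  H_1 = Z/2Z,  H_2 = 0.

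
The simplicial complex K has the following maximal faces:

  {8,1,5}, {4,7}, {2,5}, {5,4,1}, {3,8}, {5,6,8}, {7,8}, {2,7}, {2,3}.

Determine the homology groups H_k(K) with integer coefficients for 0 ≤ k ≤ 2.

H_0 ≅ Z,  H_1 ≅ Z^3,  H_2 = 0.

Fix the vertex order 1 < 2 < 3 < 4 < 5 < 6 < 7 < 8 and write every simplex with vertices in increasing order. Then dim K = 2 and the simplices of K are:

  0-simplices (8): [1], [2], [3], [4], [5], [6], [7], [8]
  1-simplices (13): [1,4], [1,5], [1,8], [2,3], [2,5], [2,7], [3,8], [4,5], [4,7], [5,6], [5,8], [6,8], [7,8]
  2-simplices (3): [1,4,5], [1,5,8], [5,6,8]

Hence C_0 ≅ Z^8, C_1 ≅ Z^13, C_2 ≅ Z^3.

Boundary ∂_1: C_1 → C_0 is given by ∂[p,q] = [q] − [p].
As a 8×13 matrix over Z this has rank 7, with invariant factors (1,1,1,1,1,1,1).

The boundary map ∂_2: C_2 → C_1 acts by ∂[p,q,r] = [q,r] − [p,r] + [p,q]. For instance
  ∂[5,6,8] = [6,8] − [5,8] + [5,6],
  ∂[1,4,5] = [4,5] − [1,5] + [1,4].
The 13×3 boundary matrix has rank 3 and Smith normal form diag(1,1,1).

From H_k ≅ ker(∂_k) / im(∂_{k+1}) we obtain:

  H_0: rank C_0 − rank ∂_1 = 8 − 7 = 1, and the invariant factors of ∂_1 are all 1, so H_0 = Z.
  H_1: rank ker ∂_1 − rank ∂_2 = (13 − 7) − 3 = 3, and the invariant factors of ∂_2 are all 1, so H_1 = Z^3.
  H_2: rank ker ∂_2 − rank ∂_3 = (3 − 3) − 0 = 0, and there is no ∂_3, so H_2 = 0.

As a check, the Euler characteristic is 8 − 13 + 3 = -2, which agrees with 1 − 3 + 0 = -2.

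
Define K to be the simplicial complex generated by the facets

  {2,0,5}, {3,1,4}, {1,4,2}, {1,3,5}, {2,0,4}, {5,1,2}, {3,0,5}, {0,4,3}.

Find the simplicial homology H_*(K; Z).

K has 6 vertices, 12 edges, 8 triangles.
rank ∂_0 = 0, rank ∂_1 = 5 ⇒ b_0 = 6 − 0 − 5 = 1; all invariant factors of ∂_1 are 1 so no torsion. So H_0 = Z.
rank ∂_1 = 5, rank ∂_2 = 7 ⇒ b_1 = 12 − 5 − 7 = 0; all invariant factors of ∂_2 are 1 so no torsion. So H_1 = 0.
rank ∂_2 = 7, rank ∂_3 = 0 ⇒ b_2 = 8 − 7 − 0 = 1. So H_2 = Z.

H_0 = Z,  H_1 = 0,  H_2 = Z.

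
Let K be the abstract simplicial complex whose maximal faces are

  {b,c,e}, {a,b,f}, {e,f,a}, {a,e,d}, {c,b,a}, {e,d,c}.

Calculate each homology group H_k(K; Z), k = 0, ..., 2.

H_0 ≅ Z,  H_1 ≅ Z,  H_2 = 0.

We work with the vertex ordering a < b < c < d < e < f. The simplices of K, each written with vertices in increasing order, are:

  0-simplices (6): a, b, c, d, e, f
  1-simplices (12): ab, ac, ad, ae, af, bc, be, bf, cd, ce, de, ef
  2-simplices (6): abc, abf, ade, aef, bce, cde

Hence C_0 ≅ Z^6, C_1 ≅ Z^12, C_2 ≅ Z^6.

Boundary ∂_1: C_1 → C_0 sends each edge [p,q] (with p < q) to q − p. For instance
  ∂ef = f − e.
The resulting 6×12 matrix has rank 5, and its Smith normal form has invariant factors (1,1,1,1,1).

The boundary map ∂_2: C_2 → C_1 acts by ∂[p,q,r] = [q,r] − [p,r] + [p,q]. For instance
  ∂abf = bf − af + ab,
  ∂aef = ef − af + ae.
This gives a 12×6 integer matrix of rank 6; reducing to Smith normal form yields diagonal entries (1,1,1,1,1,1).

Now H_k = ker ∂_k / im ∂_{k+1}, so:

  H_0: rank C_0 − rank ∂_1 = 6 − 5 = 1, and the invariant factors of ∂_1 are all 1, so H_0 = Z.
  H_1: rank ker ∂_1 − rank ∂_2 = (12 − 5) − 6 = 1, and the invariant factors of ∂_2 are all 1, so H_1 = Z.
  H_2: rank ker ∂_2 − rank ∂_3 = (6 − 6) − 0 = 0, and there is no ∂_3, so H_2 = 0.

(K is a triangulation of the cylinder S^1 x I.)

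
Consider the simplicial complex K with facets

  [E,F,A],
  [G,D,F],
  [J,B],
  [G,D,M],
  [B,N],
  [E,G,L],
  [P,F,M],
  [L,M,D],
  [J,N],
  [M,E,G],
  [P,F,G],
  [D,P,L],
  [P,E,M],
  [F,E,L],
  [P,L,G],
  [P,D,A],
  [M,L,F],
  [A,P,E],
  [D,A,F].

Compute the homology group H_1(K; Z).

K has 11 vertices, 27 edges, 16 triangles.
rank ∂_1 = 9, rank ∂_2 = 15 ⇒ b_1 = 27 − 9 − 15 = 3; all invariant factors of ∂_2 are 1 so no torsion. So H_1 = Z^3.

H_1 = Z^3.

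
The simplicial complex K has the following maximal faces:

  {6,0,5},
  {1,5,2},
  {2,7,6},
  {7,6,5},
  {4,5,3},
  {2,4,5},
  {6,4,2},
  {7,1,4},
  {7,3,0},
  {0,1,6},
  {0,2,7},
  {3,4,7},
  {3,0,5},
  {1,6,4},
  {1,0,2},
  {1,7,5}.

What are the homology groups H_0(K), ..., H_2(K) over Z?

Fix the vertex order 0 < 1 < 2 < 3 < 4 < 5 < 6 < 7 and write every simplex with vertices in increasing order. Then dim K = 2 and the simplices of K are:

  0-simplices (8): [0], [1], [2], [3], [4], [5], [6], [7]
  1-simplices (24): (24 of them)
  2-simplices (16): [0,1,2], [0,1,6], [0,2,7], [0,3,5], [0,3,7], [0,5,6], [1,2,5], [1,4,6], [1,4,7], [1,5,7], [2,4,5], [2,4,6], [2,6,7], [3,4,5], [3,4,7], [5,6,7]

so the chain groups are C_0 ≅ Z^8, C_1 ≅ Z^24, C_2 ≅ Z^16.

The boundary map ∂_1: C_1 → C_0 is given by ∂[p,q] = [q] − [p]. For instance
  ∂[4,6] = [6] − [4].
The resulting 8×24 matrix has rank 7, and its Smith normal form has invariant factors (1,1,1,1,1,1,1).

∂_2: C_2 → C_1 acts by ∂[p,q,r] = [q,r] − [p,r] + [p,q]. For instance
  ∂[0,2,7] = [2,7] − [0,7] + [0,2],
  ∂[0,5,6] = [5,6] − [0,6] + [0,5].
As a 24×16 matrix over Z this has rank 15, with invariant factors (1,1,1,1,1,1,1,1,1,1,1,1,1,1,1).

Now H_k = ker ∂_k / im ∂_{k+1}, so:

  H_0: rank C_0 − rank ∂_1 = 8 − 7 = 1, and the invariant factors of ∂_1 are all 1, so H_0 = Z.
  H_1: rank ker ∂_1 − rank ∂_2 = (24 − 7) − 15 = 2, and the invariant factors of ∂_2 are all 1, so H_1 = Z^2.
  H_2: rank ker ∂_2 − rank ∂_3 = (16 − 15) − 0 = 1, and there is no ∂_3, so H_2 = Z.

As a check, the Euler characteristic is 8 − 24 + 16 = 0, which agrees with 1 − 2 + 1 = 0.

H_0 = Z,  H_1 = Z^2,  H_2 = Z.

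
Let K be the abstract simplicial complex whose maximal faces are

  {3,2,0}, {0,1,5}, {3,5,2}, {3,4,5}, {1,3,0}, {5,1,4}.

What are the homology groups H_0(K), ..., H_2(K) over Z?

H_0 ≅ Z,  H_1 ≅ Z,  H_2 = 0.

Fix the vertex order 0 < 1 < 2 < 3 < 4 < 5 and write every simplex with vertices in increasing order. Then dim K = 2 and the simplices of K are:

  0-simplices (6): [0], [1], [2], [3], [4], [5]
  1-simplices (12): [0,1], [0,2], [0,3], [0,5], [1,3], [1,4], [1,5], [2,3], [2,5], [3,4], [3,5], [4,5]
  2-simplices (6): [0,1,3], [0,1,5], [0,2,3], [1,4,5], [2,3,5], [3,4,5]

giving chain groups C_0 ≅ Z^6, C_1 ≅ Z^12, C_2 ≅ Z^6.

Boundary ∂_1: C_1 → C_0 sends each edge [p,q] (with p < q) to q − p.
The 6×12 boundary matrix has rank 5 and Smith normal form diag(1,1,1,1,1).

Boundary ∂_2: C_2 → C_1 acts by ∂[p,q,r] = [q,r] − [p,r] + [p,q]. For instance
  ∂[3,4,5] = [4,5] − [3,5] + [3,4],
  ∂[0,1,3] = [1,3] − [0,3] + [0,1].
The resulting 12×6 matrix has rank 6, and its Smith normal form has invariant factors (1,1,1,1,1,1).

Now H_k = ker ∂_k / im ∂_{k+1}, so:

  H_0: rank C_0 − rank ∂_1 = 6 − 5 = 1, and the invariant factors of ∂_1 are all 1, so H_0 ≅ Z.
  H_1: rank ker ∂_1 − rank ∂_2 = (12 − 5) − 6 = 1, and the invariant factors of ∂_2 are all 1, so H_1 ≅ Z.
  H_2: rank ker ∂_2 − rank ∂_3 = (6 − 6) − 0 = 0, and there is no ∂_3, so H_2 ≅ 0.

(K is a triangulation of the cylinder S^1 x I.)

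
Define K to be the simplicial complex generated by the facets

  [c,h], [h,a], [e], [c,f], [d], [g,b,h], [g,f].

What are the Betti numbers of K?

Fix the vertex order a < b < c < d < e < f < g < h and write every simplex with vertices in increasing order. Then dim K = 2 and the simplices of K are:

  0-simplices (8): a, b, c, d, e, f, g, h
  1-simplices (7): ah, bg, bh, cf, ch, fg, gh
  2-simplices (1): bgh

so the chain groups are C_0 ≅ Z^8, C_1 ≅ Z^7, C_2 ≅ Z^1.

Boundary ∂_1: C_1 → C_0 is given by ∂[p,q] = [q] − [p].
This gives a 8×7 integer matrix of rank 5; reducing to Smith normal form yields diagonal entries (1,1,1,1,1).

The boundary map ∂_2: C_2 → C_1 maps a triangle to the signed sum of its edges. For instance
  ∂bgh = gh − bh + bg.
As a 7×1 matrix over Z this has rank 1, with invariant factors (1).

Now H_k = ker ∂_k / im ∂_{k+1}, so:

  H_0: rank C_0 − rank ∂_1 = 8 − 5 = 3, and the invariant factors of ∂_1 are all 1, so H_0 ≅ Z^3.
  H_1: rank ker ∂_1 − rank ∂_2 = (7 − 5) − 1 = 1, and the invariant factors of ∂_2 are all 1, so H_1 ≅ Z.
  H_2: rank ker ∂_2 − rank ∂_3 = (1 − 1) − 0 = 0, and there is no ∂_3, so H_2 ≅ 0.

Hence the Betti numbers are b_0 = 3, b_1 = 1, b_2 = 0.

b_0 = 3, b_1 = 1, b_2 = 0.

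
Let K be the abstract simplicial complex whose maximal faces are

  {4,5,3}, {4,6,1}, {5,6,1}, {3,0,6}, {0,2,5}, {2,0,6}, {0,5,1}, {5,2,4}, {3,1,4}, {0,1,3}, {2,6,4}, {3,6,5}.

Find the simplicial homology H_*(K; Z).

H_0 ≅ Z,  H_1 ≅ Z/2Z,  H_2 = 0.

We work with the vertex ordering 0 < 1 < 2 < 3 < 4 < 5 < 6. The simplices of K, each written with vertices in increasing order, are:

  0-simplices (7): [0], [1], [2], [3], [4], [5], [6]
  1-simplices (18): [0,1], [0,2], [0,3], [0,5], [0,6], [1,3], [1,4], [1,5], [1,6], [2,4], [2,5], [2,6], [3,4], [3,5], [3,6], [4,5], [4,6], [5,6]
  2-simplices (12): [0,1,3], [0,1,5], [0,2,5], [0,2,6], [0,3,6], [1,3,4], [1,4,6], [1,5,6], [2,4,5], [2,4,6], [3,4,5], [3,5,6]

so the chain groups are C_0 ≅ Z^7, C_1 ≅ Z^18, C_2 ≅ Z^12.

The boundary map ∂_1: C_1 → C_0 is given by ∂[p,q] = [q] − [p]. For instance
  ∂[1,6] = [6] − [1].
This gives a 7×18 integer matrix of rank 6; reducing to Smith normal form yields diagonal entries (1,1,1,1,1,1).

Boundary ∂_2: C_2 → C_1 sends each 2-simplex [p,q,r] to [q,r] − [p,r] + [p,q]. For instance
  ∂[2,4,5] = [4,5] − [2,5] + [2,4],
  ∂[1,5,6] = [5,6] − [1,6] + [1,5].
The resulting 18×12 matrix has rank 12, and its Smith normal form has invariant factors (1,1,1,1,1,1,1,1,1,1,1,2).

Computing H_k = (kernel of ∂_k) / (image of ∂_{k+1}):

  H_0: rank C_0 − rank ∂_1 = 7 − 6 = 1, and the invariant factors of ∂_1 are all 1, so H_0 ≅ Z.
  H_1: rank ker ∂_1 − rank ∂_2 = (18 − 6) − 12 = 0, and ∂_2 has invariant factor 2 > 1, so H_1 ≅ Z/2Z.
  H_2: rank ker ∂_2 − rank ∂_3 = (12 − 12) − 0 = 0, and there is no ∂_3, so H_2 ≅ 0.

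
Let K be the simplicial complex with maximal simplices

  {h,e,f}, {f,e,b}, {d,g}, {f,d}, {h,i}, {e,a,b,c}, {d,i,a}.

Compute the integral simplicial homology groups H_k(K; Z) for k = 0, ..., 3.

Fix the vertex order a < b < c < d < e < f < g < h < i and write every simplex with vertices in increasing order. Then dim K = 3 and the simplices of K are:

  0-simplices (9): a, b, c, d, e, f, g, h, i
  1-simplices (16): ab, ac, ad, ae, ai, bc, be, bf, ce, df, dg, di, ef, eh, fh, hi
  2-simplices (7): abc, abe, ace, adi, bce, bef, efh
  3-simplices (1): abce

so the chain groups are C_0 ≅ Z^9, C_1 ≅ Z^16, C_2 ≅ Z^7, C_3 ≅ Z^1.

The boundary map ∂_1: C_1 → C_0 sends each edge [p,q] (with p < q) to q − p.
The resulting 9×16 matrix has rank 8, and its Smith normal form has invariant factors (1,1,1,1,1,1,1,1).

Boundary ∂_2: C_2 → C_1 sends each 2-simplex [p,q,r] to [q,r] − [p,r] + [p,q]. For instance
  ∂abc = bc − ac + ab,
  ∂ace = ce − ae + ac.
As a 16×7 matrix over Z this has rank 6, with invariant factors (1,1,1,1,1,1).

∂_3: C_3 → C_2 sends each 3-simplex σ to the alternating sum Σ_i (−1)^i (σ with its i-th vertex removed). For instance
  ∂abce = bce − ace + abe − abc.
This gives a 7×1 integer matrix of rank 1; reducing to Smith normal form yields diagonal entries (1).

Computing H_k = (kernel of ∂_k) / (image of ∂_{k+1}):

  H_0: rank C_0 − rank ∂_1 = 9 − 8 = 1, and the invariant factors of ∂_1 are all 1, so H_0 ≅ Z.
  H_1: rank ker ∂_1 − rank ∂_2 = (16 − 8) − 6 = 2, and the invariant factors of ∂_2 are all 1, so H_1 ≅ Z^2.
  H_2: rank ker ∂_2 − rank ∂_3 = (7 − 6) − 1 = 0, and the invariant factors of ∂_3 are all 1, so H_2 ≅ 0.
  H_3: rank ker ∂_3 − rank ∂_4 = (1 − 1) − 0 = 0, and there is no ∂_4, so H_3 ≅ 0.

H_0 ≅ Z,  H_1 ≅ Z^2,  H_2 = 0,  H_3 = 0.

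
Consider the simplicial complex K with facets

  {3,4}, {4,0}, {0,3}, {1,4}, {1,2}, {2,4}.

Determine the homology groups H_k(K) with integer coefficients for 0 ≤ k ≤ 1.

Order the vertices as 0 < 1 < 2 < 3 < 4. Listing each simplex with vertices in this order, K has dimension 1 with simplices:

  0-simplices (5): [0], [1], [2], [3], [4]
  1-simplices (6): [0,3], [0,4], [1,2], [1,4], [2,4], [3,4]

Hence C_0 ≅ Z^5, C_1 ≅ Z^6.

The boundary map ∂_1: C_1 → C_0 maps an edge to its endpoints' difference, ∂[p,q] = q − p. For instance
  ∂[3,4] = [4] − [3].
As a 5×6 matrix over Z this has rank 4, with invariant factors (1,1,1,1).

Now H_k = ker ∂_k / im ∂_{k+1}, so:

  H_0: rank C_0 − rank ∂_1 = 5 − 4 = 1, and the invariant factors of ∂_1 are all 1, so H_0 = Z.
  H_1: rank ker ∂_1 − rank ∂_2 = (6 − 4) − 0 = 2, and there is no ∂_2, so H_1 = Z^2.

H_0 = Z,  H_1 = Z^2.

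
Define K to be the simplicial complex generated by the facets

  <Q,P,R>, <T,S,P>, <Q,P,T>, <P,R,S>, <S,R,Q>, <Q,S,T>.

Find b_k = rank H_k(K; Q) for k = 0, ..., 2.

Fix the vertex order P < Q < R < S < T and write every simplex with vertices in increasing order. Then dim K = 2 and the simplices of K are:

  0-simplices (5): P, Q, R, S, T
  1-simplices (9): PQ, PR, PS, PT, QR, QS, QT, RS, ST
  2-simplices (6): PQR, PQT, PRS, PST, QRS, QST

giving chain groups C_0 ≅ Z^5, C_1 ≅ Z^9, C_2 ≅ Z^6.

Boundary ∂_1: C_1 → C_0 is given by ∂[p,q] = [q] − [p].
The resulting 5×9 matrix has rank 4, and its Smith normal form has invariant factors (1,1,1,1).

The boundary map ∂_2: C_2 → C_1 acts by ∂[p,q,r] = [q,r] − [p,r] + [p,q]. For instance
  ∂PQT = QT − PT + PQ,
  ∂QRS = RS − QS + QR.
This gives a 9×6 integer matrix of rank 5; reducing to Smith normal form yields diagonal entries (1,1,1,1,1).

Computing H_k = (kernel of ∂_k) / (image of ∂_{k+1}):

  H_0: rank C_0 − rank ∂_1 = 5 − 4 = 1, and the invariant factors of ∂_1 are all 1, so H_0 ≅ Z.
  H_1: rank ker ∂_1 − rank ∂_2 = (9 − 4) − 5 = 0, and the invariant factors of ∂_2 are all 1, so H_1 ≅ 0.
  H_2: rank ker ∂_2 − rank ∂_3 = (6 − 5) − 0 = 1, and there is no ∂_3, so H_2 ≅ Z.

As a check, the Euler characteristic is 5 − 9 + 6 = 2, which agrees with 1 − 0 + 1 = 2.

Hence the Betti numbers are b_0 = 1, b_1 = 0, b_2 = 1.

b_0 = 1, b_1 = 0, b_2 = 1.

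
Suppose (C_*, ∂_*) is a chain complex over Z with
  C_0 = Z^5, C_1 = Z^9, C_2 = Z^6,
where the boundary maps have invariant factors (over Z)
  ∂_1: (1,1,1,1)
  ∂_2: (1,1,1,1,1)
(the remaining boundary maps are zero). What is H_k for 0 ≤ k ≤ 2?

H_0 = Z,  H_1 = 0,  H_2 = Z.

H_0: b_0 = 5 − 0 − 4 = 1; torsion from ∂_1 factors > 1: none. So H_0 = Z.
H_1: b_1 = 9 − 4 − 5 = 0; torsion from ∂_2 factors > 1: none. So H_1 = 0.
H_2: b_2 = 6 − 5 − 0 = 1; torsion from ∂_3 factors > 1: none. So H_2 = Z.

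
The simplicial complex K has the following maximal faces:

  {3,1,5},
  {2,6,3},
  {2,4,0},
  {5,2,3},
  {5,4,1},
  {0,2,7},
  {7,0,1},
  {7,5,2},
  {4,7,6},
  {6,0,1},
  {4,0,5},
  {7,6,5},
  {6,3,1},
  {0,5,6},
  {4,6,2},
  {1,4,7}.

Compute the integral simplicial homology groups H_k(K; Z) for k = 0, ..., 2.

Take the total order 0 < 1 < 2 < 3 < 4 < 5 < 6 < 7 on the vertex set. Then K (dimension 2) consists of the simplices:

  0-simplices (8): [0], [1], [2], [3], [4], [5], [6], [7]
  1-simplices (24): (24 of them)
  2-simplices (16): [0,1,6], [0,1,7], [0,2,4], [0,2,7], [0,4,5], [0,5,6], [1,3,5], [1,3,6], [1,4,5], [1,4,7], [2,3,5], [2,3,6], [2,4,6], [2,5,7], [4,6,7], [5,6,7]

so the chain groups are C_0 ≅ Z^8, C_1 ≅ Z^24, C_2 ≅ Z^16.

∂_1: C_1 → C_0 is given by ∂[p,q] = [q] − [p]. For instance
  ∂[0,1] = [1] − [0].
The 8×24 boundary matrix has rank 7 and Smith normal form diag(1,1,1,1,1,1,1).

The boundary map ∂_2: C_2 → C_1 maps a triangle to the signed sum of its edges. For instance
  ∂[2,5,7] = [5,7] − [2,7] + [2,5],
  ∂[4,6,7] = [6,7] − [4,7] + [4,6].
The 24×16 boundary matrix has rank 15 and Smith normal form diag(1,1,1,1,1,1,1,1,1,1,1,1,1,1,1).

From H_k ≅ ker(∂_k) / im(∂_{k+1}) we obtain:

  H_0: rank C_0 − rank ∂_1 = 8 − 7 = 1, and the invariant factors of ∂_1 are all 1, so H_0 = Z.
  H_1: rank ker ∂_1 − rank ∂_2 = (24 − 7) − 15 = 2, and the invariant factors of ∂_2 are all 1, so H_1 = Z^2.
  H_2: rank ker ∂_2 − rank ∂_3 = (16 − 15) − 0 = 1, and there is no ∂_3, so H_2 = Z.

H_0 = Z,  H_1 = Z^2,  H_2 = Z.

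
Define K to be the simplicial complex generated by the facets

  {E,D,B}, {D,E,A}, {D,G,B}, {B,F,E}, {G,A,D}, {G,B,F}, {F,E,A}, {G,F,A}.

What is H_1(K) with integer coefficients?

H_1 ≅ 0.

K has 6 vertices, 12 edges, 8 triangles.
rank ∂_1 = 5, rank ∂_2 = 7 ⇒ b_1 = 12 − 5 − 7 = 0; all invariant factors of ∂_2 are 1 so no torsion. So H_1 ≅ 0.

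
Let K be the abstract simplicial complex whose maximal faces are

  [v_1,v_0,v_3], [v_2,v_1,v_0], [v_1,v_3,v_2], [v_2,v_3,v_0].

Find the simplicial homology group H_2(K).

H_2 = Z.

Take the total order v_0 < v_1 < v_2 < v_3 on the vertex set. Then K (dimension 2) consists of the simplices:

  0-simplices (4): [v_0], [v_1], [v_2], [v_3]
  1-simplices (6): [v_0,v_1], [v_0,v_2], [v_0,v_3], [v_1,v_2], [v_1,v_3], [v_2,v_3]
  2-simplices (4): [v_0,v_1,v_2], [v_0,v_1,v_3], [v_0,v_2,v_3], [v_1,v_2,v_3]

giving chain groups C_0 ≅ Z^4, C_1 ≅ Z^6, C_2 ≅ Z^4.

The boundary map ∂_1: C_1 → C_0 maps an edge to its endpoints' difference, ∂[p,q] = q − p. For instance
  ∂[v_2,v_3] = [v_3] − [v_2].
As a 4×6 matrix over Z this has rank 3, with invariant factors (1,1,1).

Boundary ∂_2: C_2 → C_1 sends each 2-simplex [p,q,r] to [q,r] − [p,r] + [p,q]. For instance
  ∂[v_0,v_2,v_3] = [v_2,v_3] − [v_0,v_3] + [v_0,v_2],
  ∂[v_0,v_1,v_2] = [v_1,v_2] − [v_0,v_2] + [v_0,v_1].
As a 6×4 matrix over Z this has rank 3, with invariant factors (1,1,1).

Computing H_k = (kernel of ∂_k) / (image of ∂_{k+1}):

  H_2: rank ker ∂_2 − rank ∂_3 = (4 − 3) − 0 = 1, and there is no ∂_3, so H_2 = Z.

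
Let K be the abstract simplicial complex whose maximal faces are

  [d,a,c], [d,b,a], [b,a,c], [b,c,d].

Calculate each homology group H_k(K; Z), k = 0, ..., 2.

K has 4 vertices, 6 edges, 4 triangles.
rank ∂_0 = 0, rank ∂_1 = 3 ⇒ b_0 = 4 − 0 − 3 = 1; all invariant factors of ∂_1 are 1 so no torsion. So H_0 = Z.
rank ∂_1 = 3, rank ∂_2 = 3 ⇒ b_1 = 6 − 3 − 3 = 0; all invariant factors of ∂_2 are 1 so no torsion. So H_1 = 0.
rank ∂_2 = 3, rank ∂_3 = 0 ⇒ b_2 = 4 − 3 − 0 = 1. So H_2 = Z.

H_0 = Z,  H_1 = 0,  H_2 = Z.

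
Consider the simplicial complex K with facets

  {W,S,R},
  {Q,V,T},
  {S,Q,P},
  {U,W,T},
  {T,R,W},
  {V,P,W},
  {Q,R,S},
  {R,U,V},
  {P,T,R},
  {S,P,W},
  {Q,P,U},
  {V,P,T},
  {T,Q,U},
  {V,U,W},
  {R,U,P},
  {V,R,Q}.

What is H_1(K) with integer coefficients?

Take the total order P < Q < R < S < T < U < V < W on the vertex set. Then K (dimension 2) consists of the simplices:

  0-simplices (8): P, Q, R, S, T, U, V, W
  1-simplices (24): PQ, PR, PS, PT, PU, PV, PW, QR, QS, QT, QU, QV, RS, RT, RU, RV, RW, SW, TU, TV, TW, UV, UW, VW
  2-simplices (16): PQS, PQU, PRT, PRU, PSW, PTV, PVW, QRS, QRV, QTU, QTV, RSW, RTW, RUV, TUW, UVW

so the chain groups are C_0 ≅ Z^8, C_1 ≅ Z^24, C_2 ≅ Z^16.

The boundary map ∂_1: C_1 → C_0 maps an edge to its endpoints' difference, ∂[p,q] = q − p.
As a 8×24 matrix over Z this has rank 7, with invariant factors (1,1,1,1,1,1,1).

The boundary map ∂_2: C_2 → C_1 sends each 2-simplex [p,q,r] to [q,r] − [p,r] + [p,q]. For instance
  ∂RTW = TW − RW + RT,
  ∂RSW = SW − RW + RS.
The resulting 24×16 matrix has rank 15, and its Smith normal form has invariant factors (1,1,1,1,1,1,1,1,1,1,1,1,1,1,1).

Now H_k = ker ∂_k / im ∂_{k+1}, so:

  H_1: rank ker ∂_1 − rank ∂_2 = (24 − 7) − 15 = 2, and the invariant factors of ∂_2 are all 1, so H_1 = Z^2.

H_1 = Z^2.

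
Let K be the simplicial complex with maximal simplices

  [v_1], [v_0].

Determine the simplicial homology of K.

H_0 ≅ Z^2.

Fix the vertex order v_0 < v_1 and write every simplex with vertices in increasing order. Then dim K = 0 and the simplices of K are:

  0-simplices (2): [v_0], [v_1]

so the chain groups are C_0 ≅ Z^2.

From H_k ≅ ker(∂_k) / im(∂_{k+1}) we obtain:

  H_0: rank C_0 − rank ∂_1 = 2 − 0 = 2, and there is no ∂_1, so H_0 ≅ Z^2.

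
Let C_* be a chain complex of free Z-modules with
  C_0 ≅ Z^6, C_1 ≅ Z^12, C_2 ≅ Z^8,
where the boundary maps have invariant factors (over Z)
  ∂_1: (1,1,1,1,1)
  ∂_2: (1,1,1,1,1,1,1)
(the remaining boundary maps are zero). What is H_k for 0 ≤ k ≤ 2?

H_0 = Z,  H_1 = 0,  H_2 = Z.

H_0: b_0 = 6 − 0 − 5 = 1; torsion from ∂_1 factors > 1: none. So H_0 = Z.
H_1: b_1 = 12 − 5 − 7 = 0; torsion from ∂_2 factors > 1: none. So H_1 = 0.
H_2: b_2 = 8 − 7 − 0 = 1; torsion from ∂_3 factors > 1: none. So H_2 = Z.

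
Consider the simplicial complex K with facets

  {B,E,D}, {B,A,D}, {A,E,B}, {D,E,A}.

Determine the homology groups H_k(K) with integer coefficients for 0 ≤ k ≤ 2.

Order the vertices as A < B < D < E. Listing each simplex with vertices in this order, K has dimension 2 with simplices:

  0-simplices (4): A, B, D, E
  1-simplices (6): AB, AD, AE, BD, BE, DE
  2-simplices (4): ABD, ABE, ADE, BDE

Hence C_0 ≅ Z^4, C_1 ≅ Z^6, C_2 ≅ Z^4.

The boundary map ∂_1: C_1 → C_0 is given by ∂[p,q] = [q] − [p]. For instance
  ∂BD = D − B.
The resulting 4×6 matrix has rank 3, and its Smith normal form has invariant factors (1,1,1).

Boundary ∂_2: C_2 → C_1 acts by ∂[p,q,r] = [q,r] − [p,r] + [p,q]. For instance
  ∂ABD = BD − AD + AB,
  ∂BDE = DE − BE + BD.
The resulting 6×4 matrix has rank 3, and its Smith normal form has invariant factors (1,1,1).

Now H_k = ker ∂_k / im ∂_{k+1}, so:

  H_0: rank C_0 − rank ∂_1 = 4 − 3 = 1, and the invariant factors of ∂_1 are all 1, so H_0 = Z.
  H_1: rank ker ∂_1 − rank ∂_2 = (6 − 3) − 3 = 0, and the invariant factors of ∂_2 are all 1, so H_1 = 0.
  H_2: rank ker ∂_2 − rank ∂_3 = (4 − 3) − 0 = 1, and there is no ∂_3, so H_2 = Z.

As a check, the Euler characteristic is 4 − 6 + 4 = 2, which agrees with 1 − 0 + 1 = 2.
(K is a triangulation of the 2-sphere S^2.)

H_0 ≅ Z,  H_1 = 0,  H_2 ≅ Z.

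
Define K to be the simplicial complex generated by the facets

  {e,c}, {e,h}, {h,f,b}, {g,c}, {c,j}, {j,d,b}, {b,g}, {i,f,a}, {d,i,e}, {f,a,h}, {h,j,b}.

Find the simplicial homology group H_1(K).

Order the vertices as a < b < c < d < e < f < g < h < i < j. Listing each simplex with vertices in this order, K has dimension 2 with simplices:

  0-simplices (10): a, b, c, d, e, f, g, h, i, j
  1-simplices (19): af, ah, ai, bd, bf, bg, bh, bj, ce, cg, cj, de, di, dj, eh, ei, fh, fi, hj
  2-simplices (6): afh, afi, bdj, bfh, bhj, dei

Hence C_0 ≅ Z^10, C_1 ≅ Z^19, C_2 ≅ Z^6.

The boundary map ∂_1: C_1 → C_0 is given by ∂[p,q] = [q] − [p].
As a 10×19 matrix over Z this has rank 9, with invariant factors (1,1,1,1,1,1,1,1,1).

Boundary ∂_2: C_2 → C_1 maps a triangle to the signed sum of its edges. For instance
  ∂dei = ei − di + de,
  ∂bdj = dj − bj + bd.
The resulting 19×6 matrix has rank 6, and its Smith normal form has invariant factors (1,1,1,1,1,1).

Reading off H_k = ker ∂_k / im ∂_{k+1}:

  H_1: rank ker ∂_1 − rank ∂_2 = (19 − 9) − 6 = 4, and the invariant factors of ∂_2 are all 1, so H_1 ≅ Z^4.

H_1 = Z^4.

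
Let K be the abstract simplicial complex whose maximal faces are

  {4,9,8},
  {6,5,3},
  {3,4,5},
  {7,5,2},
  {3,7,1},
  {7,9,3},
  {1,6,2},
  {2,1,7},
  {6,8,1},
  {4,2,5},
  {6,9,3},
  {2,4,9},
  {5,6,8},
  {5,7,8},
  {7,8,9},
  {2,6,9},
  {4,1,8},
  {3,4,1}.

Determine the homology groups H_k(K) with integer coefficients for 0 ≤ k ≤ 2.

H_0 ≅ Z,  H_1 ≅ Z^2,  H_2 ≅ Z.

We work with the vertex ordering 1 < 2 < 3 < 4 < 5 < 6 < 7 < 8 < 9. The simplices of K, each written with vertices in increasing order, are:

  0-simplices (9): [1], [2], [3], [4], [5], [6], [7], [8], [9]
  1-simplices (27): (27 of them)
  2-simplices (18): [1,2,6], [1,2,7], [1,3,4], [1,3,7], [1,4,8], [1,6,8], [2,4,5], [2,4,9], [2,5,7], [2,6,9], [3,4,5], [3,5,6], [3,6,9], [3,7,9], [4,8,9], [5,6,8], [5,7,8], [7,8,9]

Hence C_0 ≅ Z^9, C_1 ≅ Z^27, C_2 ≅ Z^18.

The boundary map ∂_1: C_1 → C_0 sends each edge [p,q] (with p < q) to q − p. For instance
  ∂[5,6] = [6] − [5].
As a 9×27 matrix over Z this has rank 8, with invariant factors (1,1,1,1,1,1,1,1).

∂_2: C_2 → C_1 maps a triangle to the signed sum of its edges. For instance
  ∂[5,7,8] = [7,8] − [5,8] + [5,7],
  ∂[2,6,9] = [6,9] − [2,9] + [2,6].
The 27×18 boundary matrix has rank 17 and Smith normal form diag(1,1,1,1,1,1,1,1,1,1,1,1,1,1,1,1,1).

From H_k ≅ ker(∂_k) / im(∂_{k+1}) we obtain:

  H_0: rank C_0 − rank ∂_1 = 9 − 8 = 1, and the invariant factors of ∂_1 are all 1, so H_0 = Z.
  H_1: rank ker ∂_1 − rank ∂_2 = (27 − 8) − 17 = 2, and the invariant factors of ∂_2 are all 1, so H_1 = Z^2.
  H_2: rank ker ∂_2 − rank ∂_3 = (18 − 17) − 0 = 1, and there is no ∂_3, so H_2 = Z.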